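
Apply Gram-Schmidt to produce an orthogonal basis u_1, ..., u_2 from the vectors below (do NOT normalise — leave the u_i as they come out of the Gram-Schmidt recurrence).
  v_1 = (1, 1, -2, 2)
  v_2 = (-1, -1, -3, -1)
Orthogonal basis:
  u_1 = (1, 1, -2, 2)
  u_2 = (-6/5, -6/5, -13/5, -7/5)

Apply the Gram-Schmidt recurrence
  u_1 = v_1
  u_i = v_i − Σ_{j<i} ((v_i · u_j) / (u_j · u_j)) · u_j.

Step by step this gives:
  u_1 = (1, 1, -2, 2)
  u_2 = (-6/5, -6/5, -13/5, -7/5)

Orthogonality check:
  u_2 · u_1 = 0 (should be 0)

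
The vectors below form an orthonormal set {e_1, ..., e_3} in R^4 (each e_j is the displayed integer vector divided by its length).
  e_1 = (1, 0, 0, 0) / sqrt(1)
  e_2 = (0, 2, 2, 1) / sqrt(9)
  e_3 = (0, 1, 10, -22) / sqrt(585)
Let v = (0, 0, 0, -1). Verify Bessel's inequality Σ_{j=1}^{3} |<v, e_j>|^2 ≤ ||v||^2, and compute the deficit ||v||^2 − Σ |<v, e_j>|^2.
Σ |<v, e_j>|^2 = 61/65; ||v||^2 = 1; deficit = 4/65

Write each e_j = u_j / sqrt(<u_j, u_j>) where u_j is the displayed integer vector. Then <v, e_j> = <v, u_j> / sqrt(<u_j, u_j>), so |<v, e_j>|^2 = <v, u_j>^2 / <u_j, u_j>.
Coefficients: <v, e_1> = 0/sqrt(1), <v, e_2> = -1/sqrt(9), <v, e_3> = 22/sqrt(585).
Square and sum: Σ |<v, e_j>|^2 = 61/65.
Compute ||v||^2 = v·v = 1.
Deficit = 1 − 61/65 = 4/65 ≥ 0, confirming Bessel's inequality. (The deficit equals ||v − Σ <v,e_j> e_j||^2, the squared distance from v to span{e_j}.)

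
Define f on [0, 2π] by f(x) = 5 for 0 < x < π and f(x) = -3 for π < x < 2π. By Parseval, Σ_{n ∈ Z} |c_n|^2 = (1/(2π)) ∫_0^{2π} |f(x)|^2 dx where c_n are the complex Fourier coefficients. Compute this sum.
Σ |c_n|^2 = 17

Parseval equates the L^2 energy of f (normalised by 1/(2π)) with the ℓ^2 sum of its Fourier coefficients: (1/(2π)) ∫_0^{2π} |f|^2 = Σ |c_n|^2.
Compute the left side: (1/(2π)) [∫_0^π 5^2 dx + ∫_π^{2π} (-3)^2 dx] = (1/(2π)) · (25π + 9π) = (25 + 9)/2 = 17.
So Σ_{n ∈ Z} |c_n|^2 = 17.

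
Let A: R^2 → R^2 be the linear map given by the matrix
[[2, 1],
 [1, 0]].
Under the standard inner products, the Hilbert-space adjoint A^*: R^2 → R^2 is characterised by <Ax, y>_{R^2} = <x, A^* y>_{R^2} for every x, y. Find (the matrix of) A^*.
A^* = A^T =
[[2, 1],
 [1, 0]]

For real matrices with standard dot products, the defining identity <Ax, y> = <x, A^* y> gives (Ax)^T y = x^T (A^*) y, i.e. x^T A^T y = x^T (A^*) y. Since this holds for all x, y, we must have A^* = A^T. Therefore
A^* =
[[2, 1],
 [1, 0]].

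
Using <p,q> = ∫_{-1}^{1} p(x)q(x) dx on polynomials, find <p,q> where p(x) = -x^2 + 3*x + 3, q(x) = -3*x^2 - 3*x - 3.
<p,q> = -134/5

Expand the product: p(x)·q(x) = 3*x^4 - 6*x^3 - 15*x^2 - 18*x - 9.
∫_{-1}^{1} of each monomial x^k gives [2/(k+1) if k even, 0 if k odd]. Integrating term-by-term (or equivalently evaluating the antiderivative F(x) = 3*x^5/5 - 3*x^4/2 - 5*x^3 - 9*x^2 - 9*x at the endpoints):
  F(1) − F(−1) = -239/10 − (29/10) = -134/5.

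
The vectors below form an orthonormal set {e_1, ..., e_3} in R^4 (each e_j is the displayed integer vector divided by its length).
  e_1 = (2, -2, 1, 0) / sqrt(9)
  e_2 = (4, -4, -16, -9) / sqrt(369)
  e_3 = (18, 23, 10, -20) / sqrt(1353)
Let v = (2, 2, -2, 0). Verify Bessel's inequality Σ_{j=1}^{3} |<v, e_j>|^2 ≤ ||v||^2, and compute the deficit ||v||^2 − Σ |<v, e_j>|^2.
Σ |<v, e_j>|^2 = 200/33; ||v||^2 = 12; deficit = 196/33

Write each e_j = u_j / sqrt(<u_j, u_j>) where u_j is the displayed integer vector. Then <v, e_j> = <v, u_j> / sqrt(<u_j, u_j>), so |<v, e_j>|^2 = <v, u_j>^2 / <u_j, u_j>.
Coefficients: <v, e_1> = -2/sqrt(9), <v, e_2> = 32/sqrt(369), <v, e_3> = 62/sqrt(1353).
Square and sum: Σ |<v, e_j>|^2 = 200/33.
Compute ||v||^2 = v·v = 12.
Deficit = 12 − 200/33 = 196/33 ≥ 0, confirming Bessel's inequality. (The deficit equals ||v − Σ <v,e_j> e_j||^2, the squared distance from v to span{e_j}.)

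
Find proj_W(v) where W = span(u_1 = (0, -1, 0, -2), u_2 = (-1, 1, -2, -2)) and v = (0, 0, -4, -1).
proj_W(v) = (-44/41, 54/41, -88/41, -68/41)

Set up U = [u_1 | ... | u_2] ∈ R^(4×2). The projector onto W = col(U) is P = U (U^T U)^(-1) U^T.
Compute U^T U =
  [5, 3]
  [3, 10],
and U^T v = (2, 10).
Solve U^T U · c = U^T v for the coefficients: c = (-10/41, 44/41). The projection is proj_W(v) = U c.
Check: (v - proj_W(v)) · u_1 = 0  (should be 0).
Check: (v - proj_W(v)) · u_2 = 0  (should be 0).
Result: proj_W(v) = (-44/41, 54/41, -88/41, -68/41).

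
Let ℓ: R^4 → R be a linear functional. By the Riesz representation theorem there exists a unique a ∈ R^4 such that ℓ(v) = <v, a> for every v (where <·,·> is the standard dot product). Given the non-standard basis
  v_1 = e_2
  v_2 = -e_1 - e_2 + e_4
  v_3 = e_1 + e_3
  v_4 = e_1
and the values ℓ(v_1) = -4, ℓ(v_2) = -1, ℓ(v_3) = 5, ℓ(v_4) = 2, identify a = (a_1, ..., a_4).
a = (2, -4, 3, -3)

Write a = (a_1, ..., a_4) in the standard basis. For each basis vector v_i, ℓ(v_i) = <v_i, a> is a linear equation in the a_j's. Collect the n equations into a matrix system V a = ℓ, where row i of V is v_i (expressed in the standard basis). Since V is invertible (lower-triangular with 1s on the diagonal, up to permutation), solve by back-substitution:
  V =
[[0, 1, 0, 0],
 [-1, -1, 0, 1],
 [1, 0, 1, 0],
 [1, 0, 0, 0]]
  V a = (-4, -1, 5, 2)
Solving gives a = (2, -4, 3, -3).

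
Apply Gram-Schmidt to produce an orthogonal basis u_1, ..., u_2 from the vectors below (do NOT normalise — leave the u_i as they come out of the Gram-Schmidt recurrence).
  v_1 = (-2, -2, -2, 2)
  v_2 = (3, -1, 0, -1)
Orthogonal basis:
  u_1 = (-2, -2, -2, 2)
  u_2 = (9/4, -7/4, -3/4, -1/4)

Apply the Gram-Schmidt recurrence
  u_1 = v_1
  u_i = v_i − Σ_{j<i} ((v_i · u_j) / (u_j · u_j)) · u_j.

Step by step this gives:
  u_1 = (-2, -2, -2, 2)
  u_2 = (9/4, -7/4, -3/4, -1/4)

Orthogonality check:
  u_2 · u_1 = 0 (should be 0)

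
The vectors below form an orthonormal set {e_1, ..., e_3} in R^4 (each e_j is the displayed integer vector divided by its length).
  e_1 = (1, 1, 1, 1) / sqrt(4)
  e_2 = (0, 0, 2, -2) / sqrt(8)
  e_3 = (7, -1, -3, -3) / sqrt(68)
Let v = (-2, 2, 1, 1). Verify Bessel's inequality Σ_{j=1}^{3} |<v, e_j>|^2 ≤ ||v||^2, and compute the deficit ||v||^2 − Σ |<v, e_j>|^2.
Σ |<v, e_j>|^2 = 138/17; ||v||^2 = 10; deficit = 32/17

Write each e_j = u_j / sqrt(<u_j, u_j>) where u_j is the displayed integer vector. Then <v, e_j> = <v, u_j> / sqrt(<u_j, u_j>), so |<v, e_j>|^2 = <v, u_j>^2 / <u_j, u_j>.
Coefficients: <v, e_1> = 2/sqrt(4), <v, e_2> = 0/sqrt(8), <v, e_3> = -22/sqrt(68).
Square and sum: Σ |<v, e_j>|^2 = 138/17.
Compute ||v||^2 = v·v = 10.
Deficit = 10 − 138/17 = 32/17 ≥ 0, confirming Bessel's inequality. (The deficit equals ||v − Σ <v,e_j> e_j||^2, the squared distance from v to span{e_j}.)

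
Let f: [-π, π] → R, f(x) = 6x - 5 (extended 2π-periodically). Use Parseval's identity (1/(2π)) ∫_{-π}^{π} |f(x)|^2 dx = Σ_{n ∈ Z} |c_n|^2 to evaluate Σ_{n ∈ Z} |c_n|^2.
Σ |c_n|^2 = 12π^2 + 25

Expand and integrate term by term over [-π, π]:
  ∫ (6x)^2 dx = 36·(2π^3/3); ∫ 2·6·(-5)·x dx = 0 (odd integrand); ∫ (-5)^2 dx = 25·2π.
So (1/(2π)) ∫_{-π}^{π} (6x - 5)^2 dx = 36π^2/3 + 25 = 12π^2 + 25.
Parseval ⇒ Σ |c_n|^2 = 12π^2 + 25.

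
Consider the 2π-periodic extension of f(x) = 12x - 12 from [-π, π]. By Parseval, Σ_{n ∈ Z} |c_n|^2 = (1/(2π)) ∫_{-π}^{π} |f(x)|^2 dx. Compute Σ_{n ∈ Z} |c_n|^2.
Σ |c_n|^2 = 48π^2 + 144

Expand and integrate term by term over [-π, π]:
  ∫ (12x)^2 dx = 144·(2π^3/3); ∫ 2·12·(-12)·x dx = 0 (odd integrand); ∫ (-12)^2 dx = 144·2π.
So (1/(2π)) ∫_{-π}^{π} (12x - 12)^2 dx = 144π^2/3 + 144 = 48π^2 + 144.
Parseval ⇒ Σ |c_n|^2 = 48π^2 + 144.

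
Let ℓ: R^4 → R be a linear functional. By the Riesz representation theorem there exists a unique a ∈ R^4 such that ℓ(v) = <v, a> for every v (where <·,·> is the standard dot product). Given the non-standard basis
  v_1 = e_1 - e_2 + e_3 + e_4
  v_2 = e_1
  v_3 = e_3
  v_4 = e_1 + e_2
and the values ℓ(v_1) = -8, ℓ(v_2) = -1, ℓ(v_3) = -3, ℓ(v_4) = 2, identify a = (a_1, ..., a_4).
a = (-1, 3, -3, -1)

Write a = (a_1, ..., a_4) in the standard basis. For each basis vector v_i, ℓ(v_i) = <v_i, a> is a linear equation in the a_j's. Collect the n equations into a matrix system V a = ℓ, where row i of V is v_i (expressed in the standard basis). Since V is invertible (lower-triangular with 1s on the diagonal, up to permutation), solve by back-substitution:
  V =
[[1, -1, 1, 1],
 [1, 0, 0, 0],
 [0, 0, 1, 0],
 [1, 1, 0, 0]]
  V a = (-8, -1, -3, 2)
Solving gives a = (-1, 3, -3, -1).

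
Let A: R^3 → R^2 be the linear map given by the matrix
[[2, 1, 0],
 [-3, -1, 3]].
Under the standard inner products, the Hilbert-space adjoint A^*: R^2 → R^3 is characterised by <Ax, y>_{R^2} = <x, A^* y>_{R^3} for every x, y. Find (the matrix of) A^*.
A^* = A^T =
[[2, -3],
 [1, -1],
 [0, 3]]

For real matrices with standard dot products, the defining identity <Ax, y> = <x, A^* y> gives (Ax)^T y = x^T (A^*) y, i.e. x^T A^T y = x^T (A^*) y. Since this holds for all x, y, we must have A^* = A^T. Therefore
A^* =
[[2, -3],
 [1, -1],
 [0, 3]].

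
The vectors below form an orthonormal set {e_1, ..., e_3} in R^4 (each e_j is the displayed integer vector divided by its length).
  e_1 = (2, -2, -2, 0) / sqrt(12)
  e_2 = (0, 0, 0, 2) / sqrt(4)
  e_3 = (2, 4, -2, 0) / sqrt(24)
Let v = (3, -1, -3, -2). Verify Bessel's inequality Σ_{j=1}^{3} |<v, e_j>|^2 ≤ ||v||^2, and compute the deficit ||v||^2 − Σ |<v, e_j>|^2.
Σ |<v, e_j>|^2 = 23; ||v||^2 = 23; deficit = 0

Write each e_j = u_j / sqrt(<u_j, u_j>) where u_j is the displayed integer vector. Then <v, e_j> = <v, u_j> / sqrt(<u_j, u_j>), so |<v, e_j>|^2 = <v, u_j>^2 / <u_j, u_j>.
Coefficients: <v, e_1> = 14/sqrt(12), <v, e_2> = -4/sqrt(4), <v, e_3> = 8/sqrt(24).
Square and sum: Σ |<v, e_j>|^2 = 23.
Compute ||v||^2 = v·v = 23.
Deficit = 23 − 23 = 0 ≥ 0, confirming Bessel's inequality. (The deficit equals ||v − Σ <v,e_j> e_j||^2, the squared distance from v to span{e_j}.)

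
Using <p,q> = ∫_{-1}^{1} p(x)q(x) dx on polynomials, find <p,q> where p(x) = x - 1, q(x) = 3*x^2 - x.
<p,q> = -8/3

Expand the product: p(x)·q(x) = 3*x^3 - 4*x^2 + x.
∫_{-1}^{1} of each monomial x^k gives [2/(k+1) if k even, 0 if k odd]. Integrating term-by-term (or equivalently evaluating the antiderivative F(x) = 3*x^4/4 - 4*x^3/3 + x^2/2 at the endpoints):
  F(1) − F(−1) = -1/12 − (31/12) = -8/3.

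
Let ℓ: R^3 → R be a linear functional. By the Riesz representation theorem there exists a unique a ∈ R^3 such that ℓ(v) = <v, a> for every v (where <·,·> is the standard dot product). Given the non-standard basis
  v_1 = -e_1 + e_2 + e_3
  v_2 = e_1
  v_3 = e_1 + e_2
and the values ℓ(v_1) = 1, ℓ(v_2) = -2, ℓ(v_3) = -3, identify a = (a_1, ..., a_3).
a = (-2, -1, 0)

Write a = (a_1, ..., a_3) in the standard basis. For each basis vector v_i, ℓ(v_i) = <v_i, a> is a linear equation in the a_j's. Collect the n equations into a matrix system V a = ℓ, where row i of V is v_i (expressed in the standard basis). Since V is invertible (lower-triangular with 1s on the diagonal, up to permutation), solve by back-substitution:
  V =
[[-1, 1, 1],
 [1, 0, 0],
 [1, 1, 0]]
  V a = (1, -2, -3)
Solving gives a = (-2, -1, 0).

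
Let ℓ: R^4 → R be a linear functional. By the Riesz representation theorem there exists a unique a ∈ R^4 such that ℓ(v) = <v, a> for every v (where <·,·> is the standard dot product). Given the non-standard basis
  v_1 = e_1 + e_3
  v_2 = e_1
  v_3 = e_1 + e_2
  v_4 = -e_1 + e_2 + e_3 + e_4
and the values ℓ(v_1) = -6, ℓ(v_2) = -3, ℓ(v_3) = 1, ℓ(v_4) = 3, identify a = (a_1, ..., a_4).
a = (-3, 4, -3, -1)

Write a = (a_1, ..., a_4) in the standard basis. For each basis vector v_i, ℓ(v_i) = <v_i, a> is a linear equation in the a_j's. Collect the n equations into a matrix system V a = ℓ, where row i of V is v_i (expressed in the standard basis). Since V is invertible (lower-triangular with 1s on the diagonal, up to permutation), solve by back-substitution:
  V =
[[1, 0, 1, 0],
 [1, 0, 0, 0],
 [1, 1, 0, 0],
 [-1, 1, 1, 1]]
  V a = (-6, -3, 1, 3)
Solving gives a = (-3, 4, -3, -1).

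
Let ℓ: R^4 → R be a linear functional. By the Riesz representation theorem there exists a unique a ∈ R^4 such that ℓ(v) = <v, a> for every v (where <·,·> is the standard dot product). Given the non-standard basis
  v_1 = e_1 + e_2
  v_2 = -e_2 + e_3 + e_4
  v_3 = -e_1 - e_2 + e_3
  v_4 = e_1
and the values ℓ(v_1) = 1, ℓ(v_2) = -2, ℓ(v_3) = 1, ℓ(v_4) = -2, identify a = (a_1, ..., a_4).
a = (-2, 3, 2, -1)

Write a = (a_1, ..., a_4) in the standard basis. For each basis vector v_i, ℓ(v_i) = <v_i, a> is a linear equation in the a_j's. Collect the n equations into a matrix system V a = ℓ, where row i of V is v_i (expressed in the standard basis). Since V is invertible (lower-triangular with 1s on the diagonal, up to permutation), solve by back-substitution:
  V =
[[1, 1, 0, 0],
 [0, -1, 1, 1],
 [-1, -1, 1, 0],
 [1, 0, 0, 0]]
  V a = (1, -2, 1, -2)
Solving gives a = (-2, 3, 2, -1).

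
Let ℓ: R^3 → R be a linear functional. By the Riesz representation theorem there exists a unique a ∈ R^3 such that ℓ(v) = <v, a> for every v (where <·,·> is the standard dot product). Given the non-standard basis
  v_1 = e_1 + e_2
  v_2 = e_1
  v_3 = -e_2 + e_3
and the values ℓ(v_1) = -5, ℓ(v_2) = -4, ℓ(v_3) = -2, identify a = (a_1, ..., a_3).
a = (-4, -1, -3)

Write a = (a_1, ..., a_3) in the standard basis. For each basis vector v_i, ℓ(v_i) = <v_i, a> is a linear equation in the a_j's. Collect the n equations into a matrix system V a = ℓ, where row i of V is v_i (expressed in the standard basis). Since V is invertible (lower-triangular with 1s on the diagonal, up to permutation), solve by back-substitution:
  V =
[[1, 1, 0],
 [1, 0, 0],
 [0, -1, 1]]
  V a = (-5, -4, -2)
Solving gives a = (-4, -1, -3).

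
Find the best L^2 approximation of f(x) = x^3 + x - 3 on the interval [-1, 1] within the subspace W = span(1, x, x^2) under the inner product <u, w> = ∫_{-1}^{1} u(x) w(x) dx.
g(x) = 8*x/5 - 3

The best approximation g ∈ W is the orthogonal projection of f onto W. Writing g = a_0 + a_1 x + a_2 x^2, the coefficients solve the normal equations G · a = b where
  G_{ij} = <φ_i, φ_j> and b_i = <f, φ_i>, with φ_0 = 1, φ_1 = x, φ_2 = x^2.
G =
  [2, 0, 2/3]
  [0, 2/3, 0]
  [2/3, 0, 2/5],
b = (-6, 16/15, -2).
Solving gives a_0 = -3, a_1 = 8/5, a_2 = 0, so
  g(x) = 8*x/5 - 3.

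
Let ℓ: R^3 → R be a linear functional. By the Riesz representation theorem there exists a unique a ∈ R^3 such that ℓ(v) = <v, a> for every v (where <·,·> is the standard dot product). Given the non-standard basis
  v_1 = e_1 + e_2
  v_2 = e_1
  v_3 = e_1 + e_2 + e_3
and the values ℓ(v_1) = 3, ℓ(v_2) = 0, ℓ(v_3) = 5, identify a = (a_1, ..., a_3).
a = (0, 3, 2)

Write a = (a_1, ..., a_3) in the standard basis. For each basis vector v_i, ℓ(v_i) = <v_i, a> is a linear equation in the a_j's. Collect the n equations into a matrix system V a = ℓ, where row i of V is v_i (expressed in the standard basis). Since V is invertible (lower-triangular with 1s on the diagonal, up to permutation), solve by back-substitution:
  V =
[[1, 1, 0],
 [1, 0, 0],
 [1, 1, 1]]
  V a = (3, 0, 5)
Solving gives a = (0, 3, 2).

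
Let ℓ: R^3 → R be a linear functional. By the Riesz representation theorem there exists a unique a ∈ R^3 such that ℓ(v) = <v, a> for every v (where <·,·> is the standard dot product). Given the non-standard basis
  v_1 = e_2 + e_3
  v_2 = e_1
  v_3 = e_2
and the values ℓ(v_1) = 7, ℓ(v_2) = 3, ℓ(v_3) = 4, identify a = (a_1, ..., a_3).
a = (3, 4, 3)

Write a = (a_1, ..., a_3) in the standard basis. For each basis vector v_i, ℓ(v_i) = <v_i, a> is a linear equation in the a_j's. Collect the n equations into a matrix system V a = ℓ, where row i of V is v_i (expressed in the standard basis). Since V is invertible (lower-triangular with 1s on the diagonal, up to permutation), solve by back-substitution:
  V =
[[0, 1, 1],
 [1, 0, 0],
 [0, 1, 0]]
  V a = (7, 3, 4)
Solving gives a = (3, 4, 3).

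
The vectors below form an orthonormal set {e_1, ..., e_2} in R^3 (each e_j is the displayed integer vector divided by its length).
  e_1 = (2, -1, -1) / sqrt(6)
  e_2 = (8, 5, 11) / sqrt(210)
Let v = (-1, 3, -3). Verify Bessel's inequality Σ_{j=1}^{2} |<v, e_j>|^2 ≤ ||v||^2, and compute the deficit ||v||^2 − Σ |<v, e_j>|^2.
Σ |<v, e_j>|^2 = 136/35; ||v||^2 = 19; deficit = 529/35

Write each e_j = u_j / sqrt(<u_j, u_j>) where u_j is the displayed integer vector. Then <v, e_j> = <v, u_j> / sqrt(<u_j, u_j>), so |<v, e_j>|^2 = <v, u_j>^2 / <u_j, u_j>.
Coefficients: <v, e_1> = -2/sqrt(6), <v, e_2> = -26/sqrt(210).
Square and sum: Σ |<v, e_j>|^2 = 136/35.
Compute ||v||^2 = v·v = 19.
Deficit = 19 − 136/35 = 529/35 ≥ 0, confirming Bessel's inequality. (The deficit equals ||v − Σ <v,e_j> e_j||^2, the squared distance from v to span{e_j}.)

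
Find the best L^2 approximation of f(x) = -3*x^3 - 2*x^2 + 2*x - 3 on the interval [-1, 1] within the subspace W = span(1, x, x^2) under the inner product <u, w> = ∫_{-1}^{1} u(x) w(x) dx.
g(x) = -2*x^2 + x/5 - 3

The best approximation g ∈ W is the orthogonal projection of f onto W. Writing g = a_0 + a_1 x + a_2 x^2, the coefficients solve the normal equations G · a = b where
  G_{ij} = <φ_i, φ_j> and b_i = <f, φ_i>, with φ_0 = 1, φ_1 = x, φ_2 = x^2.
G =
  [2, 0, 2/3]
  [0, 2/3, 0]
  [2/3, 0, 2/5],
b = (-22/3, 2/15, -14/5).
Solving gives a_0 = -3, a_1 = 1/5, a_2 = -2, so
  g(x) = -2*x^2 + x/5 - 3.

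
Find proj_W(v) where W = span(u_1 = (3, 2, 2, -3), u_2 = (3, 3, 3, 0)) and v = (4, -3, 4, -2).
proj_W(v) = (65/29, 40/29, 40/29, -75/29)

Set up U = [u_1 | ... | u_2] ∈ R^(4×2). The projector onto W = col(U) is P = U (U^T U)^(-1) U^T.
Compute U^T U =
  [26, 21]
  [21, 27],
and U^T v = (20, 15).
Solve U^T U · c = U^T v for the coefficients: c = (25/29, -10/87). The projection is proj_W(v) = U c.
Check: (v - proj_W(v)) · u_1 = 0  (should be 0).
Check: (v - proj_W(v)) · u_2 = 0  (should be 0).
Result: proj_W(v) = (65/29, 40/29, 40/29, -75/29).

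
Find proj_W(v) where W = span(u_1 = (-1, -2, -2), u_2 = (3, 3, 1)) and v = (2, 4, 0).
proj_W(v) = (74/25, 14/5, 18/25)

Set up U = [u_1 | ... | u_2] ∈ R^(3×2). The projector onto W = col(U) is P = U (U^T U)^(-1) U^T.
Compute U^T U =
  [9, -11]
  [-11, 19],
and U^T v = (-10, 18).
Solve U^T U · c = U^T v for the coefficients: c = (4/25, 26/25). The projection is proj_W(v) = U c.
Check: (v - proj_W(v)) · u_1 = 0  (should be 0).
Check: (v - proj_W(v)) · u_2 = 0  (should be 0).
Result: proj_W(v) = (74/25, 14/5, 18/25).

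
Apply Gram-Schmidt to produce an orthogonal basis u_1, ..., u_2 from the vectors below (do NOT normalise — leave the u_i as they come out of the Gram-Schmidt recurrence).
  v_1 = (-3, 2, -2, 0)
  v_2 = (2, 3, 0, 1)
Orthogonal basis:
  u_1 = (-3, 2, -2, 0)
  u_2 = (2, 3, 0, 1)

Apply the Gram-Schmidt recurrence
  u_1 = v_1
  u_i = v_i − Σ_{j<i} ((v_i · u_j) / (u_j · u_j)) · u_j.

Step by step this gives:
  u_1 = (-3, 2, -2, 0)
  u_2 = (2, 3, 0, 1)

Orthogonality check:
  u_2 · u_1 = 0 (should be 0)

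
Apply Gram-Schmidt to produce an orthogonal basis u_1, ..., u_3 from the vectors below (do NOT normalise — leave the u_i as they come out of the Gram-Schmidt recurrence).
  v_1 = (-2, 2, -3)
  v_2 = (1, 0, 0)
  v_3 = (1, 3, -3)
Orthogonal basis:
  u_1 = (-2, 2, -3)
  u_2 = (13/17, 4/17, -6/17)
  u_3 = (0, 9/13, 6/13)

Apply the Gram-Schmidt recurrence
  u_1 = v_1
  u_i = v_i − Σ_{j<i} ((v_i · u_j) / (u_j · u_j)) · u_j.

Step by step this gives:
  u_1 = (-2, 2, -3)
  u_2 = (13/17, 4/17, -6/17)
  u_3 = (0, 9/13, 6/13)

Orthogonality check:
  u_2 · u_1 = 0 (should be 0)
  u_3 · u_1 = 0 (should be 0)
  u_3 · u_2 = 0 (should be 0)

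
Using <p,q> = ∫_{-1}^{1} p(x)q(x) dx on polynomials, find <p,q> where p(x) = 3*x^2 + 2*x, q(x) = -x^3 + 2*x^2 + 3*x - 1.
<p,q> = 18/5

Expand the product: p(x)·q(x) = -3*x^5 + 4*x^4 + 13*x^3 + 3*x^2 - 2*x.
∫_{-1}^{1} of each monomial x^k gives [2/(k+1) if k even, 0 if k odd]. Integrating term-by-term (or equivalently evaluating the antiderivative F(x) = -x^6/2 + 4*x^5/5 + 13*x^4/4 + x^3 - x^2 at the endpoints):
  F(1) − F(−1) = 71/20 − (-1/20) = 18/5.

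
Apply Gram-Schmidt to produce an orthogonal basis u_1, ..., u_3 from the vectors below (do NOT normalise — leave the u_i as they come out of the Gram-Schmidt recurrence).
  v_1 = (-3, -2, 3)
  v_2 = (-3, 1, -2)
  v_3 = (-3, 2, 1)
Orthogonal basis:
  u_1 = (-3, -2, 3)
  u_2 = (-63/22, 12/11, -47/22)
  u_3 = (-42/307, 630/307, 378/307)

Apply the Gram-Schmidt recurrence
  u_1 = v_1
  u_i = v_i − Σ_{j<i} ((v_i · u_j) / (u_j · u_j)) · u_j.

Step by step this gives:
  u_1 = (-3, -2, 3)
  u_2 = (-63/22, 12/11, -47/22)
  u_3 = (-42/307, 630/307, 378/307)

Orthogonality check:
  u_2 · u_1 = 0 (should be 0)
  u_3 · u_1 = 0 (should be 0)
  u_3 · u_2 = 0 (should be 0)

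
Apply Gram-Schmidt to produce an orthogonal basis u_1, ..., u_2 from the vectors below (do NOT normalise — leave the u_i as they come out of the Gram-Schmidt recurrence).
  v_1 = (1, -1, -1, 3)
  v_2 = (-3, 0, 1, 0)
Orthogonal basis:
  u_1 = (1, -1, -1, 3)
  u_2 = (-8/3, -1/3, 2/3, 1)

Apply the Gram-Schmidt recurrence
  u_1 = v_1
  u_i = v_i − Σ_{j<i} ((v_i · u_j) / (u_j · u_j)) · u_j.

Step by step this gives:
  u_1 = (1, -1, -1, 3)
  u_2 = (-8/3, -1/3, 2/3, 1)

Orthogonality check:
  u_2 · u_1 = 0 (should be 0)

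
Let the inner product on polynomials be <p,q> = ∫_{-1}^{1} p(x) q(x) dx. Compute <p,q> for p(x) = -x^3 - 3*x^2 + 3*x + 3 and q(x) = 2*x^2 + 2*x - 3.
<p,q> = -36/5

Expand the product: p(x)·q(x) = -2*x^5 - 8*x^4 + 3*x^3 + 21*x^2 - 3*x - 9.
∫_{-1}^{1} of each monomial x^k gives [2/(k+1) if k even, 0 if k odd]. Integrating term-by-term (or equivalently evaluating the antiderivative F(x) = -x^6/3 - 8*x^5/5 + 3*x^4/4 + 7*x^3 - 3*x^2/2 - 9*x at the endpoints):
  F(1) − F(−1) = -281/60 − (151/60) = -36/5.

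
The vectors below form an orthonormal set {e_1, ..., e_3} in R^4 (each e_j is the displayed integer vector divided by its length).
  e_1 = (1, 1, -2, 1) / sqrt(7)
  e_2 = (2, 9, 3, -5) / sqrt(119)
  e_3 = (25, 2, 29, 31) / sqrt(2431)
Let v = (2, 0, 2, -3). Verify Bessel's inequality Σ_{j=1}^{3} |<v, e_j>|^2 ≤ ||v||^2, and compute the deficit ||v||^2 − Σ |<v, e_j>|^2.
Σ |<v, e_j>|^2 = 1275/143; ||v||^2 = 17; deficit = 1156/143

Write each e_j = u_j / sqrt(<u_j, u_j>) where u_j is the displayed integer vector. Then <v, e_j> = <v, u_j> / sqrt(<u_j, u_j>), so |<v, e_j>|^2 = <v, u_j>^2 / <u_j, u_j>.
Coefficients: <v, e_1> = -5/sqrt(7), <v, e_2> = 25/sqrt(119), <v, e_3> = 15/sqrt(2431).
Square and sum: Σ |<v, e_j>|^2 = 1275/143.
Compute ||v||^2 = v·v = 17.
Deficit = 17 − 1275/143 = 1156/143 ≥ 0, confirming Bessel's inequality. (The deficit equals ||v − Σ <v,e_j> e_j||^2, the squared distance from v to span{e_j}.)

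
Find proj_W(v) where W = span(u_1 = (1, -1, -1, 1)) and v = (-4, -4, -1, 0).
proj_W(v) = (1/4, -1/4, -1/4, 1/4)

Set up U = [u_1 | ... | u_1] ∈ R^(4×1). The projector onto W = col(U) is P = U (U^T U)^(-1) U^T.
Compute U^T U =
  [4],
and U^T v = (1).
Solve U^T U · c = U^T v for the coefficients: c = (1/4). The projection is proj_W(v) = U c.
Check: (v - proj_W(v)) · u_1 = 0  (should be 0).
Result: proj_W(v) = (1/4, -1/4, -1/4, 1/4).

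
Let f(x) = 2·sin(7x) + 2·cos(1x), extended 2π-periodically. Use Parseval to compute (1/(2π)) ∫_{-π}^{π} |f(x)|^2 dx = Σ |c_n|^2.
Σ |c_n|^2 = 4

Expand |f|^2 and use orthogonality of {sin(nx), cos(mx)} on [-π, π]:
  ∫_{-π}^{π} sin(nx)^2 dx = π, ∫ cos(mx)^2 dx = π, and cross terms integrate to 0.
So ∫_{-π}^{π} f(x)^2 dx = 2^2 · π + 2^2 · π = (4 + 4)π.
Divide by 2π: (4 + 4)/2 = 4.
By Parseval, this equals Σ |c_n|^2.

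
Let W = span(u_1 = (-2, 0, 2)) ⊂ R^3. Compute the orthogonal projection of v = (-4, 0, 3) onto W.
proj_W(v) = (-7/2, 0, 7/2)

Set up U = [u_1 | ... | u_1] ∈ R^(3×1). The projector onto W = col(U) is P = U (U^T U)^(-1) U^T.
Compute U^T U =
  [8],
and U^T v = (14).
Solve U^T U · c = U^T v for the coefficients: c = (7/4). The projection is proj_W(v) = U c.
Check: (v - proj_W(v)) · u_1 = 0  (should be 0).
Result: proj_W(v) = (-7/2, 0, 7/2).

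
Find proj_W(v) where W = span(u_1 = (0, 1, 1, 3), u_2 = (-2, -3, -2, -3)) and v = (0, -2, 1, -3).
proj_W(v) = (-1/15, -29/30, -14/15, -27/10)

Set up U = [u_1 | ... | u_2] ∈ R^(4×2). The projector onto W = col(U) is P = U (U^T U)^(-1) U^T.
Compute U^T U =
  [11, -14]
  [-14, 26],
and U^T v = (-10, 13).
Solve U^T U · c = U^T v for the coefficients: c = (-13/15, 1/30). The projection is proj_W(v) = U c.
Check: (v - proj_W(v)) · u_1 = 0  (should be 0).
Check: (v - proj_W(v)) · u_2 = 0  (should be 0).
Result: proj_W(v) = (-1/15, -29/30, -14/15, -27/10).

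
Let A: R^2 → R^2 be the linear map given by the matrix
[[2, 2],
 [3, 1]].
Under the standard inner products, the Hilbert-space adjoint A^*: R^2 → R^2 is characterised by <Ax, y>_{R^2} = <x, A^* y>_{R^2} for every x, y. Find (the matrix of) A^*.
A^* = A^T =
[[2, 3],
 [2, 1]]

For real matrices with standard dot products, the defining identity <Ax, y> = <x, A^* y> gives (Ax)^T y = x^T (A^*) y, i.e. x^T A^T y = x^T (A^*) y. Since this holds for all x, y, we must have A^* = A^T. Therefore
A^* =
[[2, 3],
 [2, 1]].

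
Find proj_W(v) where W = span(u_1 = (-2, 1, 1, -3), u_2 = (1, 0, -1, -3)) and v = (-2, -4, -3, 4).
proj_W(v) = (41/43, -33/43, -8/43, 174/43)

Set up U = [u_1 | ... | u_2] ∈ R^(4×2). The projector onto W = col(U) is P = U (U^T U)^(-1) U^T.
Compute U^T U =
  [15, 6]
  [6, 11],
and U^T v = (-15, -11).
Solve U^T U · c = U^T v for the coefficients: c = (-33/43, -25/43). The projection is proj_W(v) = U c.
Check: (v - proj_W(v)) · u_1 = 0  (should be 0).
Check: (v - proj_W(v)) · u_2 = 0  (should be 0).
Result: proj_W(v) = (41/43, -33/43, -8/43, 174/43).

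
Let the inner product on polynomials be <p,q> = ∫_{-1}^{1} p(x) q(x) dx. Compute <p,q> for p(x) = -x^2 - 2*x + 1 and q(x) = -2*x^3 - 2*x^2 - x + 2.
<p,q> = 76/15

Expand the product: p(x)·q(x) = 2*x^5 + 6*x^4 + 3*x^3 - 2*x^2 - 5*x + 2.
∫_{-1}^{1} of each monomial x^k gives [2/(k+1) if k even, 0 if k odd]. Integrating term-by-term (or equivalently evaluating the antiderivative F(x) = x^6/3 + 6*x^5/5 + 3*x^4/4 - 2*x^3/3 - 5*x^2/2 + 2*x at the endpoints):
  F(1) − F(−1) = 67/60 − (-79/20) = 76/15.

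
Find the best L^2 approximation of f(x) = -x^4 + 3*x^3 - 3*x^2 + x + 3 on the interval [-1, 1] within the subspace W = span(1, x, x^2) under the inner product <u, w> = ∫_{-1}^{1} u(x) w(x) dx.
g(x) = -27*x^2/7 + 14*x/5 + 108/35

The best approximation g ∈ W is the orthogonal projection of f onto W. Writing g = a_0 + a_1 x + a_2 x^2, the coefficients solve the normal equations G · a = b where
  G_{ij} = <φ_i, φ_j> and b_i = <f, φ_i>, with φ_0 = 1, φ_1 = x, φ_2 = x^2.
G =
  [2, 0, 2/3]
  [0, 2/3, 0]
  [2/3, 0, 2/5],
b = (18/5, 28/15, 18/35).
Solving gives a_0 = 108/35, a_1 = 14/5, a_2 = -27/7, so
  g(x) = -27*x^2/7 + 14*x/5 + 108/35.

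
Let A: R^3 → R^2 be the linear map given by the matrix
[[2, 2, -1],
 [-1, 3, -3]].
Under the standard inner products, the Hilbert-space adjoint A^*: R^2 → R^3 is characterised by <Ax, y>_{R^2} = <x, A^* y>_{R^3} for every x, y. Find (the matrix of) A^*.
A^* = A^T =
[[2, -1],
 [2, 3],
 [-1, -3]]

For real matrices with standard dot products, the defining identity <Ax, y> = <x, A^* y> gives (Ax)^T y = x^T (A^*) y, i.e. x^T A^T y = x^T (A^*) y. Since this holds for all x, y, we must have A^* = A^T. Therefore
A^* =
[[2, -1],
 [2, 3],
 [-1, -3]].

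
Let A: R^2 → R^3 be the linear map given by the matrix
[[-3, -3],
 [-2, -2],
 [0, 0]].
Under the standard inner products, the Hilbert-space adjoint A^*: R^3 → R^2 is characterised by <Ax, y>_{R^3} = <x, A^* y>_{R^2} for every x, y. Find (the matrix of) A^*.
A^* = A^T =
[[-3, -2, 0],
 [-3, -2, 0]]

For real matrices with standard dot products, the defining identity <Ax, y> = <x, A^* y> gives (Ax)^T y = x^T (A^*) y, i.e. x^T A^T y = x^T (A^*) y. Since this holds for all x, y, we must have A^* = A^T. Therefore
A^* =
[[-3, -2, 0],
 [-3, -2, 0]].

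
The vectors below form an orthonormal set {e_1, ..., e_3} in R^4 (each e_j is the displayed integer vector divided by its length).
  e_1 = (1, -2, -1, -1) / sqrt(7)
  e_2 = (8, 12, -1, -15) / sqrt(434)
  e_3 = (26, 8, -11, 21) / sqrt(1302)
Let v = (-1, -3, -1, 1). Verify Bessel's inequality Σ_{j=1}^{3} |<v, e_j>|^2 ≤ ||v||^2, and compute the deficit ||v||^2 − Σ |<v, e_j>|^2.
Σ |<v, e_j>|^2 = 81/7; ||v||^2 = 12; deficit = 3/7

Write each e_j = u_j / sqrt(<u_j, u_j>) where u_j is the displayed integer vector. Then <v, e_j> = <v, u_j> / sqrt(<u_j, u_j>), so |<v, e_j>|^2 = <v, u_j>^2 / <u_j, u_j>.
Coefficients: <v, e_1> = 5/sqrt(7), <v, e_2> = -58/sqrt(434), <v, e_3> = -18/sqrt(1302).
Square and sum: Σ |<v, e_j>|^2 = 81/7.
Compute ||v||^2 = v·v = 12.
Deficit = 12 − 81/7 = 3/7 ≥ 0, confirming Bessel's inequality. (The deficit equals ||v − Σ <v,e_j> e_j||^2, the squared distance from v to span{e_j}.)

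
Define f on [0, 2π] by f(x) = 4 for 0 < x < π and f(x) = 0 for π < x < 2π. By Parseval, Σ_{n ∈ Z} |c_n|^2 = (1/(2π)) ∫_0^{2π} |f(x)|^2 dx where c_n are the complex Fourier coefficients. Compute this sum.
Σ |c_n|^2 = 8

Parseval equates the L^2 energy of f (normalised by 1/(2π)) with the ℓ^2 sum of its Fourier coefficients: (1/(2π)) ∫_0^{2π} |f|^2 = Σ |c_n|^2.
Compute the left side: (1/(2π)) [∫_0^π 4^2 dx + ∫_π^{2π} 0^2 dx] = (1/(2π)) · (16π + 0π) = (16 + 0)/2 = 8.
So Σ_{n ∈ Z} |c_n|^2 = 8.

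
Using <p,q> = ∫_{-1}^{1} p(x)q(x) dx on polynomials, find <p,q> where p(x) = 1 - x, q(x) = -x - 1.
<p,q> = -4/3

Expand the product: p(x)·q(x) = x^2 - 1.
∫_{-1}^{1} of each monomial x^k gives [2/(k+1) if k even, 0 if k odd]. Integrating term-by-term (or equivalently evaluating the antiderivative F(x) = x^3/3 - x at the endpoints):
  F(1) − F(−1) = -2/3 − (2/3) = -4/3.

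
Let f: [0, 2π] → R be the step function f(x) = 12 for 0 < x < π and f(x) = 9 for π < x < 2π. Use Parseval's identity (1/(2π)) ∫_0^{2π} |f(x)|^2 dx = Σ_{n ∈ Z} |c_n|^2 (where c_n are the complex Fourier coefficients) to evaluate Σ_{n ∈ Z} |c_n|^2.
Σ |c_n|^2 = 225/2

Parseval equates the L^2 energy of f (normalised by 1/(2π)) with the ℓ^2 sum of its Fourier coefficients: (1/(2π)) ∫_0^{2π} |f|^2 = Σ |c_n|^2.
Compute the left side: (1/(2π)) [∫_0^π 12^2 dx + ∫_π^{2π} 9^2 dx] = (1/(2π)) · (144π + 81π) = (144 + 81)/2 = 225/2.
So Σ_{n ∈ Z} |c_n|^2 = 225/2.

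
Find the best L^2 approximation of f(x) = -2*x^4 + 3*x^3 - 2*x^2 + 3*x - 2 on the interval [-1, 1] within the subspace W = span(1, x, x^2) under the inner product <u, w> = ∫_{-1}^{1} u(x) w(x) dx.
g(x) = -26*x^2/7 + 24*x/5 - 64/35

The best approximation g ∈ W is the orthogonal projection of f onto W. Writing g = a_0 + a_1 x + a_2 x^2, the coefficients solve the normal equations G · a = b where
  G_{ij} = <φ_i, φ_j> and b_i = <f, φ_i>, with φ_0 = 1, φ_1 = x, φ_2 = x^2.
G =
  [2, 0, 2/3]
  [0, 2/3, 0]
  [2/3, 0, 2/5],
b = (-92/15, 16/5, -284/105).
Solving gives a_0 = -64/35, a_1 = 24/5, a_2 = -26/7, so
  g(x) = -26*x^2/7 + 24*x/5 - 64/35.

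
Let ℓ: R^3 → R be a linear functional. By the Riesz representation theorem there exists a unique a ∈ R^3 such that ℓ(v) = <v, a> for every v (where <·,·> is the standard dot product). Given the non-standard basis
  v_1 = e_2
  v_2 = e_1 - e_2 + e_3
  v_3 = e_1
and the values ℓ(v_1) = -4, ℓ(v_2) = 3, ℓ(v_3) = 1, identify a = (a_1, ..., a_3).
a = (1, -4, -2)

Write a = (a_1, ..., a_3) in the standard basis. For each basis vector v_i, ℓ(v_i) = <v_i, a> is a linear equation in the a_j's. Collect the n equations into a matrix system V a = ℓ, where row i of V is v_i (expressed in the standard basis). Since V is invertible (lower-triangular with 1s on the diagonal, up to permutation), solve by back-substitution:
  V =
[[0, 1, 0],
 [1, -1, 1],
 [1, 0, 0]]
  V a = (-4, 3, 1)
Solving gives a = (1, -4, -2).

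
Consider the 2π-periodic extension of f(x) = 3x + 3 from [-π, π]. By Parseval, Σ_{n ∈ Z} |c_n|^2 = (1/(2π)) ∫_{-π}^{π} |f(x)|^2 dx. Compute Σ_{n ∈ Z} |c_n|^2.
Σ |c_n|^2 = 3π^2 + 9

Expand and integrate term by term over [-π, π]:
  ∫ (3x)^2 dx = 9·(2π^3/3); ∫ 2·3·(3)·x dx = 0 (odd integrand); ∫ 3^2 dx = 9·2π.
So (1/(2π)) ∫_{-π}^{π} (3x + 3)^2 dx = 9π^2/3 + 9 = 3π^2 + 9.
Parseval ⇒ Σ |c_n|^2 = 3π^2 + 9.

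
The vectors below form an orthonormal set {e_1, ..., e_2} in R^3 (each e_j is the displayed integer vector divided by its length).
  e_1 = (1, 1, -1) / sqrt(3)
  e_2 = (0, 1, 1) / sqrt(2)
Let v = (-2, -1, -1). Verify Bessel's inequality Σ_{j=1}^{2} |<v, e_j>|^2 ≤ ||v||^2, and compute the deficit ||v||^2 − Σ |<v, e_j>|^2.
Σ |<v, e_j>|^2 = 10/3; ||v||^2 = 6; deficit = 8/3

Write each e_j = u_j / sqrt(<u_j, u_j>) where u_j is the displayed integer vector. Then <v, e_j> = <v, u_j> / sqrt(<u_j, u_j>), so |<v, e_j>|^2 = <v, u_j>^2 / <u_j, u_j>.
Coefficients: <v, e_1> = -2/sqrt(3), <v, e_2> = -2/sqrt(2).
Square and sum: Σ |<v, e_j>|^2 = 10/3.
Compute ||v||^2 = v·v = 6.
Deficit = 6 − 10/3 = 8/3 ≥ 0, confirming Bessel's inequality. (The deficit equals ||v − Σ <v,e_j> e_j||^2, the squared distance from v to span{e_j}.)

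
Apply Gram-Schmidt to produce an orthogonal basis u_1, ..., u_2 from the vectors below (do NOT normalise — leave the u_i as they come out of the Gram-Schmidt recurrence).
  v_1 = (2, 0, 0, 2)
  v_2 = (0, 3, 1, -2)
Orthogonal basis:
  u_1 = (2, 0, 0, 2)
  u_2 = (1, 3, 1, -1)

Apply the Gram-Schmidt recurrence
  u_1 = v_1
  u_i = v_i − Σ_{j<i} ((v_i · u_j) / (u_j · u_j)) · u_j.

Step by step this gives:
  u_1 = (2, 0, 0, 2)
  u_2 = (1, 3, 1, -1)

Orthogonality check:
  u_2 · u_1 = 0 (should be 0)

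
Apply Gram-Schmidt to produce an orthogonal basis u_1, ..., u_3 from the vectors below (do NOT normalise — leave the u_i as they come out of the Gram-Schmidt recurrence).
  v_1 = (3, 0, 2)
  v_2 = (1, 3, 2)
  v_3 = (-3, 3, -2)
Orthogonal basis:
  u_1 = (3, 0, 2)
  u_2 = (-8/13, 3, 12/13)
  u_3 = (72/133, 48/133, -108/133)

Apply the Gram-Schmidt recurrence
  u_1 = v_1
  u_i = v_i − Σ_{j<i} ((v_i · u_j) / (u_j · u_j)) · u_j.

Step by step this gives:
  u_1 = (3, 0, 2)
  u_2 = (-8/13, 3, 12/13)
  u_3 = (72/133, 48/133, -108/133)

Orthogonality check:
  u_2 · u_1 = 0 (should be 0)
  u_3 · u_1 = 0 (should be 0)
  u_3 · u_2 = 0 (should be 0)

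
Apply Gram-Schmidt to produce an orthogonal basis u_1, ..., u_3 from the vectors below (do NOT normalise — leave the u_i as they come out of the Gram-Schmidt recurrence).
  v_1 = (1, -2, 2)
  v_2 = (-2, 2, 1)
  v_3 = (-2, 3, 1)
Orthogonal basis:
  u_1 = (1, -2, 2)
  u_2 = (-14/9, 10/9, 17/9)
  u_3 = (6/13, 5/13, 2/13)

Apply the Gram-Schmidt recurrence
  u_1 = v_1
  u_i = v_i − Σ_{j<i} ((v_i · u_j) / (u_j · u_j)) · u_j.

Step by step this gives:
  u_1 = (1, -2, 2)
  u_2 = (-14/9, 10/9, 17/9)
  u_3 = (6/13, 5/13, 2/13)

Orthogonality check:
  u_2 · u_1 = 0 (should be 0)
  u_3 · u_1 = 0 (should be 0)
  u_3 · u_2 = 0 (should be 0)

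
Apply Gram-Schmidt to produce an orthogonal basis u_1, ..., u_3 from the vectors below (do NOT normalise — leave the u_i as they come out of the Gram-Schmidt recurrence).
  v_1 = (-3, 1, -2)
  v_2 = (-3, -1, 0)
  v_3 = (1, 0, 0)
Orthogonal basis:
  u_1 = (-3, 1, -2)
  u_2 = (-9/7, -11/7, 8/7)
  u_3 = (1/19, -3/19, -3/19)

Apply the Gram-Schmidt recurrence
  u_1 = v_1
  u_i = v_i − Σ_{j<i} ((v_i · u_j) / (u_j · u_j)) · u_j.

Step by step this gives:
  u_1 = (-3, 1, -2)
  u_2 = (-9/7, -11/7, 8/7)
  u_3 = (1/19, -3/19, -3/19)

Orthogonality check:
  u_2 · u_1 = 0 (should be 0)
  u_3 · u_1 = 0 (should be 0)
  u_3 · u_2 = 0 (should be 0)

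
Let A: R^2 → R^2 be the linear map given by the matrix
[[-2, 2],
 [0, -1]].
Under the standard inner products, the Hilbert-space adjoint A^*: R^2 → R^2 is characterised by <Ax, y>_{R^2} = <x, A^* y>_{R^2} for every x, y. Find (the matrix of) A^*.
A^* = A^T =
[[-2, 0],
 [2, -1]]

For real matrices with standard dot products, the defining identity <Ax, y> = <x, A^* y> gives (Ax)^T y = x^T (A^*) y, i.e. x^T A^T y = x^T (A^*) y. Since this holds for all x, y, we must have A^* = A^T. Therefore
A^* =
[[-2, 0],
 [2, -1]].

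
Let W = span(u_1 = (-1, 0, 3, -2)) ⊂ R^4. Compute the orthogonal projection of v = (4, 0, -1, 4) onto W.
proj_W(v) = (15/14, 0, -45/14, 15/7)

Set up U = [u_1 | ... | u_1] ∈ R^(4×1). The projector onto W = col(U) is P = U (U^T U)^(-1) U^T.
Compute U^T U =
  [14],
and U^T v = (-15).
Solve U^T U · c = U^T v for the coefficients: c = (-15/14). The projection is proj_W(v) = U c.
Check: (v - proj_W(v)) · u_1 = 0  (should be 0).
Result: proj_W(v) = (15/14, 0, -45/14, 15/7).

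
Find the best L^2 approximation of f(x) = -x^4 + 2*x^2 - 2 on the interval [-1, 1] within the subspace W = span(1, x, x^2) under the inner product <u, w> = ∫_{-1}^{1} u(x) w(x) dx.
g(x) = 8*x^2/7 - 67/35

The best approximation g ∈ W is the orthogonal projection of f onto W. Writing g = a_0 + a_1 x + a_2 x^2, the coefficients solve the normal equations G · a = b where
  G_{ij} = <φ_i, φ_j> and b_i = <f, φ_i>, with φ_0 = 1, φ_1 = x, φ_2 = x^2.
G =
  [2, 0, 2/3]
  [0, 2/3, 0]
  [2/3, 0, 2/5],
b = (-46/15, 0, -86/105).
Solving gives a_0 = -67/35, a_1 = 0, a_2 = 8/7, so
  g(x) = 8*x^2/7 - 67/35.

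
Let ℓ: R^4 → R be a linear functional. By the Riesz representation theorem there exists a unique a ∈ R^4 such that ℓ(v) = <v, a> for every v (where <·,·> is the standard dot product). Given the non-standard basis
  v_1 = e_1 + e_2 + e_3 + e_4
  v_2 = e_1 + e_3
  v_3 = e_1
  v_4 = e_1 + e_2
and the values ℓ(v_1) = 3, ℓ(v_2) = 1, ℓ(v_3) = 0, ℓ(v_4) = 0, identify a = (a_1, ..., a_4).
a = (0, 0, 1, 2)

Write a = (a_1, ..., a_4) in the standard basis. For each basis vector v_i, ℓ(v_i) = <v_i, a> is a linear equation in the a_j's. Collect the n equations into a matrix system V a = ℓ, where row i of V is v_i (expressed in the standard basis). Since V is invertible (lower-triangular with 1s on the diagonal, up to permutation), solve by back-substitution:
  V =
[[1, 1, 1, 1],
 [1, 0, 1, 0],
 [1, 0, 0, 0],
 [1, 1, 0, 0]]
  V a = (3, 1, 0, 0)
Solving gives a = (0, 0, 1, 2).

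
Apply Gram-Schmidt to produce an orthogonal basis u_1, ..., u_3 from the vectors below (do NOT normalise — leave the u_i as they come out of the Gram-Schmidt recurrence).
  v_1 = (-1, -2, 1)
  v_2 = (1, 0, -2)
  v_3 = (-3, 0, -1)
Orthogonal basis:
  u_1 = (-1, -2, 1)
  u_2 = (1/2, -1, -3/2)
  u_3 = (-8/3, 2/3, -4/3)

Apply the Gram-Schmidt recurrence
  u_1 = v_1
  u_i = v_i − Σ_{j<i} ((v_i · u_j) / (u_j · u_j)) · u_j.

Step by step this gives:
  u_1 = (-1, -2, 1)
  u_2 = (1/2, -1, -3/2)
  u_3 = (-8/3, 2/3, -4/3)

Orthogonality check:
  u_2 · u_1 = 0 (should be 0)
  u_3 · u_1 = 0 (should be 0)
  u_3 · u_2 = 0 (should be 0)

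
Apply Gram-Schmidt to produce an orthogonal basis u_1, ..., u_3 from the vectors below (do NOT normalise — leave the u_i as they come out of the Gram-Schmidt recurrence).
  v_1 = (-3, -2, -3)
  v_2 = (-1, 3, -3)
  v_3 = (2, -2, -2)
Orthogonal basis:
  u_1 = (-3, -2, -3)
  u_2 = (-2/11, 39/11, -24/11)
  u_3 = (480/191, -192/191, -352/191)

Apply the Gram-Schmidt recurrence
  u_1 = v_1
  u_i = v_i − Σ_{j<i} ((v_i · u_j) / (u_j · u_j)) · u_j.

Step by step this gives:
  u_1 = (-3, -2, -3)
  u_2 = (-2/11, 39/11, -24/11)
  u_3 = (480/191, -192/191, -352/191)

Orthogonality check:
  u_2 · u_1 = 0 (should be 0)
  u_3 · u_1 = 0 (should be 0)
  u_3 · u_2 = 0 (should be 0)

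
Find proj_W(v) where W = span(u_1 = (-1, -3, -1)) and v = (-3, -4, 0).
proj_W(v) = (-15/11, -45/11, -15/11)

Set up U = [u_1 | ... | u_1] ∈ R^(3×1). The projector onto W = col(U) is P = U (U^T U)^(-1) U^T.
Compute U^T U =
  [11],
and U^T v = (15).
Solve U^T U · c = U^T v for the coefficients: c = (15/11). The projection is proj_W(v) = U c.
Check: (v - proj_W(v)) · u_1 = 0  (should be 0).
Result: proj_W(v) = (-15/11, -45/11, -15/11).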